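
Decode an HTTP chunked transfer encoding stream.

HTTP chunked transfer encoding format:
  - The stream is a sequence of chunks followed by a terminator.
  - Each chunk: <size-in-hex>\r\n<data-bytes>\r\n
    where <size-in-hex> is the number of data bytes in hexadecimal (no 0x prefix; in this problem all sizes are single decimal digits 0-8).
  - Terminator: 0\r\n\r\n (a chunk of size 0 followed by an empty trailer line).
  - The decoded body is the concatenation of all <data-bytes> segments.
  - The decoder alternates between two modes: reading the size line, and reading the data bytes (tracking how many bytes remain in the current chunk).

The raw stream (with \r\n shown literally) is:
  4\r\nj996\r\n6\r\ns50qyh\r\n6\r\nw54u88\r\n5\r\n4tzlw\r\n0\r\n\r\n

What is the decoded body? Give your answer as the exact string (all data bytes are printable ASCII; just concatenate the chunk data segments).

Chunk 1: stream[0..1]='4' size=0x4=4, data at stream[3..7]='j996' -> body[0..4], body so far='j996'
Chunk 2: stream[9..10]='6' size=0x6=6, data at stream[12..18]='s50qyh' -> body[4..10], body so far='j996s50qyh'
Chunk 3: stream[20..21]='6' size=0x6=6, data at stream[23..29]='w54u88' -> body[10..16], body so far='j996s50qyhw54u88'
Chunk 4: stream[31..32]='5' size=0x5=5, data at stream[34..39]='4tzlw' -> body[16..21], body so far='j996s50qyhw54u884tzlw'
Chunk 5: stream[41..42]='0' size=0 (terminator). Final body='j996s50qyhw54u884tzlw' (21 bytes)

Answer: j996s50qyhw54u884tzlw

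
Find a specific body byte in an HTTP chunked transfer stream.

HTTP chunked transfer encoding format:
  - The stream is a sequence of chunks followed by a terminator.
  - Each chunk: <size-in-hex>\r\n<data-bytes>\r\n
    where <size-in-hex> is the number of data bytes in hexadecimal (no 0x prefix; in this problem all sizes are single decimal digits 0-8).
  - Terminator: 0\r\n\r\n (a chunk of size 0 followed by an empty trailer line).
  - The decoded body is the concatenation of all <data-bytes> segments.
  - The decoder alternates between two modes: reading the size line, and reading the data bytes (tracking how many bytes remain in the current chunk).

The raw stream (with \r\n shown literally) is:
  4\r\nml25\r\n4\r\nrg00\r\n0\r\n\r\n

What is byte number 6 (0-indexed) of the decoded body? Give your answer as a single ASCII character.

Answer: 0

Derivation:
Chunk 1: stream[0..1]='4' size=0x4=4, data at stream[3..7]='ml25' -> body[0..4], body so far='ml25'
Chunk 2: stream[9..10]='4' size=0x4=4, data at stream[12..16]='rg00' -> body[4..8], body so far='ml25rg00'
Chunk 3: stream[18..19]='0' size=0 (terminator). Final body='ml25rg00' (8 bytes)
Body byte 6 = '0'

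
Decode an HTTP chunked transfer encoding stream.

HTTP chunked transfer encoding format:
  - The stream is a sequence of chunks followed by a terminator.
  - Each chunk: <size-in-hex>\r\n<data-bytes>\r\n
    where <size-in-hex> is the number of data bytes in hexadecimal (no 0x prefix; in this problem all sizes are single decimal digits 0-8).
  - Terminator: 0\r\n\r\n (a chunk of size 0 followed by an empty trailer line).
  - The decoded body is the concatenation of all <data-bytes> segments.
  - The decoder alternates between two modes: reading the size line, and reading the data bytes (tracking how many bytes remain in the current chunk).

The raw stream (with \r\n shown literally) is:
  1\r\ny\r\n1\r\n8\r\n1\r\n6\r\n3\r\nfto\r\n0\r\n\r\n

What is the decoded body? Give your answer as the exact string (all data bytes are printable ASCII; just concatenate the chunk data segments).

Chunk 1: stream[0..1]='1' size=0x1=1, data at stream[3..4]='y' -> body[0..1], body so far='y'
Chunk 2: stream[6..7]='1' size=0x1=1, data at stream[9..10]='8' -> body[1..2], body so far='y8'
Chunk 3: stream[12..13]='1' size=0x1=1, data at stream[15..16]='6' -> body[2..3], body so far='y86'
Chunk 4: stream[18..19]='3' size=0x3=3, data at stream[21..24]='fto' -> body[3..6], body so far='y86fto'
Chunk 5: stream[26..27]='0' size=0 (terminator). Final body='y86fto' (6 bytes)

Answer: y86fto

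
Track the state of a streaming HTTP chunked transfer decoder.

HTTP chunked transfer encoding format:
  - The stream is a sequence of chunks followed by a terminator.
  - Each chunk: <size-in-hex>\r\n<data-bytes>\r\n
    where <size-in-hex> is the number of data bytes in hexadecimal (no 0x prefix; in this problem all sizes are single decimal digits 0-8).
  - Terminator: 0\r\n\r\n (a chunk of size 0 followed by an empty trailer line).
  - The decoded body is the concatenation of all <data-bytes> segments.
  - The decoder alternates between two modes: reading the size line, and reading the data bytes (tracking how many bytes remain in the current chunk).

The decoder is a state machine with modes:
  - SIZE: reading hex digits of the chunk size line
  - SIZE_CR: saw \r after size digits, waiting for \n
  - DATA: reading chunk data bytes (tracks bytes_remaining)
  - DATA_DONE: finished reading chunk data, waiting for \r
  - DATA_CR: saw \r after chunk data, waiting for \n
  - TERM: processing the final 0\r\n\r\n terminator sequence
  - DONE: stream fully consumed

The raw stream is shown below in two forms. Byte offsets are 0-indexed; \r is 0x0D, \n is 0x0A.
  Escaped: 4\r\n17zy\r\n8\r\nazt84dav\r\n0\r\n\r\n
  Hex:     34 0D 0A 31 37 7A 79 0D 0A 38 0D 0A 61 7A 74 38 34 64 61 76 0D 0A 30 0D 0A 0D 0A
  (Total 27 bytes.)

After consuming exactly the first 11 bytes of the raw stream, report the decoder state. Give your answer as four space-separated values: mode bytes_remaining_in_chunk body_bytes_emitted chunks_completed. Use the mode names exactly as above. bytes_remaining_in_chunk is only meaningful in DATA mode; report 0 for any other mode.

Answer: SIZE_CR 0 4 1

Derivation:
Byte 0 = '4': mode=SIZE remaining=0 emitted=0 chunks_done=0
Byte 1 = 0x0D: mode=SIZE_CR remaining=0 emitted=0 chunks_done=0
Byte 2 = 0x0A: mode=DATA remaining=4 emitted=0 chunks_done=0
Byte 3 = '1': mode=DATA remaining=3 emitted=1 chunks_done=0
Byte 4 = '7': mode=DATA remaining=2 emitted=2 chunks_done=0
Byte 5 = 'z': mode=DATA remaining=1 emitted=3 chunks_done=0
Byte 6 = 'y': mode=DATA_DONE remaining=0 emitted=4 chunks_done=0
Byte 7 = 0x0D: mode=DATA_CR remaining=0 emitted=4 chunks_done=0
Byte 8 = 0x0A: mode=SIZE remaining=0 emitted=4 chunks_done=1
Byte 9 = '8': mode=SIZE remaining=0 emitted=4 chunks_done=1
Byte 10 = 0x0D: mode=SIZE_CR remaining=0 emitted=4 chunks_done=1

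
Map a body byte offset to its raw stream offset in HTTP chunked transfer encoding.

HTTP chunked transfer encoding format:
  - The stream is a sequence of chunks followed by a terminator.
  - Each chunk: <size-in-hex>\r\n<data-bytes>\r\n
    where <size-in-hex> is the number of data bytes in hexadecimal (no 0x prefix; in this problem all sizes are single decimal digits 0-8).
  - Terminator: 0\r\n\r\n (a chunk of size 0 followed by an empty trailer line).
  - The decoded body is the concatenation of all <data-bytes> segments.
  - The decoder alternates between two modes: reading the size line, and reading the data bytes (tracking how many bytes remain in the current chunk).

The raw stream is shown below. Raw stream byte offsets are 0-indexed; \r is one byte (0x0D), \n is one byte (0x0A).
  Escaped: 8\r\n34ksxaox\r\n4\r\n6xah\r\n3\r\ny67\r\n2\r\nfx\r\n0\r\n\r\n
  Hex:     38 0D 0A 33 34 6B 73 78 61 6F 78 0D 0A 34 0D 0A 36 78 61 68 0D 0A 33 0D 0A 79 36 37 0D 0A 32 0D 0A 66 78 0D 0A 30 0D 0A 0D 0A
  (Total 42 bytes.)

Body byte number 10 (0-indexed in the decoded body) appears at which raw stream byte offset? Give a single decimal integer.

Answer: 18

Derivation:
Chunk 1: stream[0..1]='8' size=0x8=8, data at stream[3..11]='34ksxaox' -> body[0..8], body so far='34ksxaox'
Chunk 2: stream[13..14]='4' size=0x4=4, data at stream[16..20]='6xah' -> body[8..12], body so far='34ksxaox6xah'
Chunk 3: stream[22..23]='3' size=0x3=3, data at stream[25..28]='y67' -> body[12..15], body so far='34ksxaox6xahy67'
Chunk 4: stream[30..31]='2' size=0x2=2, data at stream[33..35]='fx' -> body[15..17], body so far='34ksxaox6xahy67fx'
Chunk 5: stream[37..38]='0' size=0 (terminator). Final body='34ksxaox6xahy67fx' (17 bytes)
Body byte 10 at stream offset 18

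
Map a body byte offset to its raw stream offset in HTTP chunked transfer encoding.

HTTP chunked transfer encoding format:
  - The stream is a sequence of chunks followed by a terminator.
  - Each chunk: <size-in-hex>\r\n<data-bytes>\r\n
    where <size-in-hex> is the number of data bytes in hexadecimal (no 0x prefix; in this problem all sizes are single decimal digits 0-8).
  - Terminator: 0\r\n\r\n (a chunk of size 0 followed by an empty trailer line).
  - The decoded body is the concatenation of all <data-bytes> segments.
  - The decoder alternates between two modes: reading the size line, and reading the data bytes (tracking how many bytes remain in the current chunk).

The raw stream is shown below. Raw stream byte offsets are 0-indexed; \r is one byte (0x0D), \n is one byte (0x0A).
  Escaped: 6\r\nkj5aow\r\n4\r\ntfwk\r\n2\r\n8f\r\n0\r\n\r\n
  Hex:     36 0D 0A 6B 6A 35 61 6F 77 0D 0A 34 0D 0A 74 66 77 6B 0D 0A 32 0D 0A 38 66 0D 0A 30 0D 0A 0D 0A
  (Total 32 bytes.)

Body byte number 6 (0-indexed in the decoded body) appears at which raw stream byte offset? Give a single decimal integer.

Chunk 1: stream[0..1]='6' size=0x6=6, data at stream[3..9]='kj5aow' -> body[0..6], body so far='kj5aow'
Chunk 2: stream[11..12]='4' size=0x4=4, data at stream[14..18]='tfwk' -> body[6..10], body so far='kj5aowtfwk'
Chunk 3: stream[20..21]='2' size=0x2=2, data at stream[23..25]='8f' -> body[10..12], body so far='kj5aowtfwk8f'
Chunk 4: stream[27..28]='0' size=0 (terminator). Final body='kj5aowtfwk8f' (12 bytes)
Body byte 6 at stream offset 14

Answer: 14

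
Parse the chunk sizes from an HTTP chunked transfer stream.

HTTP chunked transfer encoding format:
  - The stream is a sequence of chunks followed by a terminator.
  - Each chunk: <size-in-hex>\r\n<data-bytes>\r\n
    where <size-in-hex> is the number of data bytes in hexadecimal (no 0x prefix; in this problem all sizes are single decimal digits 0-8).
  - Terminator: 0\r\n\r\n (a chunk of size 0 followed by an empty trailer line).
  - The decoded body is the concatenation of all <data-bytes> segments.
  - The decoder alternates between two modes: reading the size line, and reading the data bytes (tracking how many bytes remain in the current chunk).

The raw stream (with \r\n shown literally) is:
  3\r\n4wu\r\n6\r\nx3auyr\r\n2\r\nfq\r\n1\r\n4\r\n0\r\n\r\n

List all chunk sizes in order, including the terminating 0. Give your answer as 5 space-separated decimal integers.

Answer: 3 6 2 1 0

Derivation:
Chunk 1: stream[0..1]='3' size=0x3=3, data at stream[3..6]='4wu' -> body[0..3], body so far='4wu'
Chunk 2: stream[8..9]='6' size=0x6=6, data at stream[11..17]='x3auyr' -> body[3..9], body so far='4wux3auyr'
Chunk 3: stream[19..20]='2' size=0x2=2, data at stream[22..24]='fq' -> body[9..11], body so far='4wux3auyrfq'
Chunk 4: stream[26..27]='1' size=0x1=1, data at stream[29..30]='4' -> body[11..12], body so far='4wux3auyrfq4'
Chunk 5: stream[32..33]='0' size=0 (terminator). Final body='4wux3auyrfq4' (12 bytes)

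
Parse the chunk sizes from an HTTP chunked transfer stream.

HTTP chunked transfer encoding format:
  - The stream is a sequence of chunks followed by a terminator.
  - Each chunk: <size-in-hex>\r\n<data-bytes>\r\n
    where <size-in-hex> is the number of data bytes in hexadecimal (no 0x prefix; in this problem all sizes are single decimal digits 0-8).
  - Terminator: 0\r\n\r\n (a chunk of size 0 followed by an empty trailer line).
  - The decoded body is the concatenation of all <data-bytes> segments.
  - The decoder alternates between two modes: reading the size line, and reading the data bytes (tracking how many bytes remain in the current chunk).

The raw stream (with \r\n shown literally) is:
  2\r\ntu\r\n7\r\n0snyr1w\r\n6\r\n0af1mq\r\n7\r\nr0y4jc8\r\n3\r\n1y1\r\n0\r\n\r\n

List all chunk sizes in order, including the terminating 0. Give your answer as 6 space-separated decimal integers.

Chunk 1: stream[0..1]='2' size=0x2=2, data at stream[3..5]='tu' -> body[0..2], body so far='tu'
Chunk 2: stream[7..8]='7' size=0x7=7, data at stream[10..17]='0snyr1w' -> body[2..9], body so far='tu0snyr1w'
Chunk 3: stream[19..20]='6' size=0x6=6, data at stream[22..28]='0af1mq' -> body[9..15], body so far='tu0snyr1w0af1mq'
Chunk 4: stream[30..31]='7' size=0x7=7, data at stream[33..40]='r0y4jc8' -> body[15..22], body so far='tu0snyr1w0af1mqr0y4jc8'
Chunk 5: stream[42..43]='3' size=0x3=3, data at stream[45..48]='1y1' -> body[22..25], body so far='tu0snyr1w0af1mqr0y4jc81y1'
Chunk 6: stream[50..51]='0' size=0 (terminator). Final body='tu0snyr1w0af1mqr0y4jc81y1' (25 bytes)

Answer: 2 7 6 7 3 0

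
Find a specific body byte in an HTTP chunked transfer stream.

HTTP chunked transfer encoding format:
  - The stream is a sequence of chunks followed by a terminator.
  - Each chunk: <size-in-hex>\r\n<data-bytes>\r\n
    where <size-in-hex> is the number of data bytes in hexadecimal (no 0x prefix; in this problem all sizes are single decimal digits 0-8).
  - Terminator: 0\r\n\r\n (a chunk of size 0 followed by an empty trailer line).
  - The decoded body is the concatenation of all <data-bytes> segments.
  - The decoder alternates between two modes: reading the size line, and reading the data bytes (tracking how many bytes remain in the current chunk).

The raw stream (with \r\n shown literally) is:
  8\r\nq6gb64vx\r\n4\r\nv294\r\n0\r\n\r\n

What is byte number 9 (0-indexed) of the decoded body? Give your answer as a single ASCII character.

Chunk 1: stream[0..1]='8' size=0x8=8, data at stream[3..11]='q6gb64vx' -> body[0..8], body so far='q6gb64vx'
Chunk 2: stream[13..14]='4' size=0x4=4, data at stream[16..20]='v294' -> body[8..12], body so far='q6gb64vxv294'
Chunk 3: stream[22..23]='0' size=0 (terminator). Final body='q6gb64vxv294' (12 bytes)
Body byte 9 = '2'

Answer: 2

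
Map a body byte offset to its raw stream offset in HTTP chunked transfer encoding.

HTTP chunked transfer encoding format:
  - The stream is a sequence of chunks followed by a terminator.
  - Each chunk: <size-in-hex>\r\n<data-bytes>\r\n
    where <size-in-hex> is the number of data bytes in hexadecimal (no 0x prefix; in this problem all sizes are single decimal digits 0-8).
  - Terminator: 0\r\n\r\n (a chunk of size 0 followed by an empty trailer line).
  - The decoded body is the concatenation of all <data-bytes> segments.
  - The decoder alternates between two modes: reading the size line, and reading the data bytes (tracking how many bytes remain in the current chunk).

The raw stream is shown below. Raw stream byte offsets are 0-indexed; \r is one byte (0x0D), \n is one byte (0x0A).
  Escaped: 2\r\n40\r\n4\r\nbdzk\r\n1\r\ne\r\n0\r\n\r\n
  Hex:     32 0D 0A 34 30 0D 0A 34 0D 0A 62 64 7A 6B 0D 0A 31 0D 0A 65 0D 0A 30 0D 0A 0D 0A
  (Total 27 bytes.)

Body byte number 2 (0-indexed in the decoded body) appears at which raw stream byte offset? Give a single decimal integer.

Answer: 10

Derivation:
Chunk 1: stream[0..1]='2' size=0x2=2, data at stream[3..5]='40' -> body[0..2], body so far='40'
Chunk 2: stream[7..8]='4' size=0x4=4, data at stream[10..14]='bdzk' -> body[2..6], body so far='40bdzk'
Chunk 3: stream[16..17]='1' size=0x1=1, data at stream[19..20]='e' -> body[6..7], body so far='40bdzke'
Chunk 4: stream[22..23]='0' size=0 (terminator). Final body='40bdzke' (7 bytes)
Body byte 2 at stream offset 10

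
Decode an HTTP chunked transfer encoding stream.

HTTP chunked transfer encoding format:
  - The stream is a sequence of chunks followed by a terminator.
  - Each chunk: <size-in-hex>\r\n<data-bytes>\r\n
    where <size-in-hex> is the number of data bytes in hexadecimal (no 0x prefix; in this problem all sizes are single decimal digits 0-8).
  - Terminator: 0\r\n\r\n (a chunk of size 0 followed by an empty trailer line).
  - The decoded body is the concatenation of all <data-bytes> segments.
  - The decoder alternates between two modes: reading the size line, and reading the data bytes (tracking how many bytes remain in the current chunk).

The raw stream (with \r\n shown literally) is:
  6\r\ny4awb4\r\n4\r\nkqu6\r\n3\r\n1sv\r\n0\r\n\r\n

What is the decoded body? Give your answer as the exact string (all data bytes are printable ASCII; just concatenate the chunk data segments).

Answer: y4awb4kqu61sv

Derivation:
Chunk 1: stream[0..1]='6' size=0x6=6, data at stream[3..9]='y4awb4' -> body[0..6], body so far='y4awb4'
Chunk 2: stream[11..12]='4' size=0x4=4, data at stream[14..18]='kqu6' -> body[6..10], body so far='y4awb4kqu6'
Chunk 3: stream[20..21]='3' size=0x3=3, data at stream[23..26]='1sv' -> body[10..13], body so far='y4awb4kqu61sv'
Chunk 4: stream[28..29]='0' size=0 (terminator). Final body='y4awb4kqu61sv' (13 bytes)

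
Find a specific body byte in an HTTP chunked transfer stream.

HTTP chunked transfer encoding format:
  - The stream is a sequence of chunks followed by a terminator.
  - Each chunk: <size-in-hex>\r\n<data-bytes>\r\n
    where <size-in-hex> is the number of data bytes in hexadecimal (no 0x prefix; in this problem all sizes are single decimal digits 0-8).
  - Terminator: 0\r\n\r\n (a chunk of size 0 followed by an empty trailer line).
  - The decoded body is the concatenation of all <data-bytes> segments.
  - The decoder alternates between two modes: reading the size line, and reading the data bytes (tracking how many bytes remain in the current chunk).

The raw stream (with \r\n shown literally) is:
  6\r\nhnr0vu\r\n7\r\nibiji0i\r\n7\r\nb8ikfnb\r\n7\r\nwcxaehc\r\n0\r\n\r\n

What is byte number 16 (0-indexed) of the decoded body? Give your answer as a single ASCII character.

Answer: k

Derivation:
Chunk 1: stream[0..1]='6' size=0x6=6, data at stream[3..9]='hnr0vu' -> body[0..6], body so far='hnr0vu'
Chunk 2: stream[11..12]='7' size=0x7=7, data at stream[14..21]='ibiji0i' -> body[6..13], body so far='hnr0vuibiji0i'
Chunk 3: stream[23..24]='7' size=0x7=7, data at stream[26..33]='b8ikfnb' -> body[13..20], body so far='hnr0vuibiji0ib8ikfnb'
Chunk 4: stream[35..36]='7' size=0x7=7, data at stream[38..45]='wcxaehc' -> body[20..27], body so far='hnr0vuibiji0ib8ikfnbwcxaehc'
Chunk 5: stream[47..48]='0' size=0 (terminator). Final body='hnr0vuibiji0ib8ikfnbwcxaehc' (27 bytes)
Body byte 16 = 'k'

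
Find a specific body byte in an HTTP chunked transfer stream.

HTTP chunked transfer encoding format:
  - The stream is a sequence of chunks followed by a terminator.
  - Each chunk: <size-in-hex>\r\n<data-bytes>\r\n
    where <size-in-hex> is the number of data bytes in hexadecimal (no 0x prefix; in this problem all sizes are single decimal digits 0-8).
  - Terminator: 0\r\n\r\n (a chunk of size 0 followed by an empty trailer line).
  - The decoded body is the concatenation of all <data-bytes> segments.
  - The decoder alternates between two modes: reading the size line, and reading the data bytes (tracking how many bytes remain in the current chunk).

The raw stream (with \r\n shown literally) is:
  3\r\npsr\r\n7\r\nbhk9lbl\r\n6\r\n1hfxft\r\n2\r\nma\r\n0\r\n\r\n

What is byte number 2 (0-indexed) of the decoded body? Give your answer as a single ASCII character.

Chunk 1: stream[0..1]='3' size=0x3=3, data at stream[3..6]='psr' -> body[0..3], body so far='psr'
Chunk 2: stream[8..9]='7' size=0x7=7, data at stream[11..18]='bhk9lbl' -> body[3..10], body so far='psrbhk9lbl'
Chunk 3: stream[20..21]='6' size=0x6=6, data at stream[23..29]='1hfxft' -> body[10..16], body so far='psrbhk9lbl1hfxft'
Chunk 4: stream[31..32]='2' size=0x2=2, data at stream[34..36]='ma' -> body[16..18], body so far='psrbhk9lbl1hfxftma'
Chunk 5: stream[38..39]='0' size=0 (terminator). Final body='psrbhk9lbl1hfxftma' (18 bytes)
Body byte 2 = 'r'

Answer: r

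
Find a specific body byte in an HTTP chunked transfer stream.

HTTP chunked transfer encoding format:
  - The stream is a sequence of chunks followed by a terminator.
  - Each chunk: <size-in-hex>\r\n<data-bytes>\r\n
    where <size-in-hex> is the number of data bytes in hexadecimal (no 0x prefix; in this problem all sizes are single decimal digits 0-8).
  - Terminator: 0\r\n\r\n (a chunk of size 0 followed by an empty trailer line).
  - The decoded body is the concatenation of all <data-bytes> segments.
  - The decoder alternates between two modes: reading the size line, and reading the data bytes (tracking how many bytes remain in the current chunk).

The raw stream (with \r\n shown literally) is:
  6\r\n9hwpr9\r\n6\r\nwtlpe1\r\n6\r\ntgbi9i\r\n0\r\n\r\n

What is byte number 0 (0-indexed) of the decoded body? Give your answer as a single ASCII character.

Chunk 1: stream[0..1]='6' size=0x6=6, data at stream[3..9]='9hwpr9' -> body[0..6], body so far='9hwpr9'
Chunk 2: stream[11..12]='6' size=0x6=6, data at stream[14..20]='wtlpe1' -> body[6..12], body so far='9hwpr9wtlpe1'
Chunk 3: stream[22..23]='6' size=0x6=6, data at stream[25..31]='tgbi9i' -> body[12..18], body so far='9hwpr9wtlpe1tgbi9i'
Chunk 4: stream[33..34]='0' size=0 (terminator). Final body='9hwpr9wtlpe1tgbi9i' (18 bytes)
Body byte 0 = '9'

Answer: 9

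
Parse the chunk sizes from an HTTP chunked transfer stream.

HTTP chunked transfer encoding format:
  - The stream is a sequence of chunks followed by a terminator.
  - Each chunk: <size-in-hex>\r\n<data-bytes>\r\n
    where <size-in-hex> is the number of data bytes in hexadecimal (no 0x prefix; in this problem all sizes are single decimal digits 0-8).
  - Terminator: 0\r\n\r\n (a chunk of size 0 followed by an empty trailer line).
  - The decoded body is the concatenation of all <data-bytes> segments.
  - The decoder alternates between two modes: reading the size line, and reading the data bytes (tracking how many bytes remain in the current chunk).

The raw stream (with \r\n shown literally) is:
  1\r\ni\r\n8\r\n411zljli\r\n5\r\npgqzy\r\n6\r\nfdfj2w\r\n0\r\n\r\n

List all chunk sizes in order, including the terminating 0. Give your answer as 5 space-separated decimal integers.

Chunk 1: stream[0..1]='1' size=0x1=1, data at stream[3..4]='i' -> body[0..1], body so far='i'
Chunk 2: stream[6..7]='8' size=0x8=8, data at stream[9..17]='411zljli' -> body[1..9], body so far='i411zljli'
Chunk 3: stream[19..20]='5' size=0x5=5, data at stream[22..27]='pgqzy' -> body[9..14], body so far='i411zljlipgqzy'
Chunk 4: stream[29..30]='6' size=0x6=6, data at stream[32..38]='fdfj2w' -> body[14..20], body so far='i411zljlipgqzyfdfj2w'
Chunk 5: stream[40..41]='0' size=0 (terminator). Final body='i411zljlipgqzyfdfj2w' (20 bytes)

Answer: 1 8 5 6 0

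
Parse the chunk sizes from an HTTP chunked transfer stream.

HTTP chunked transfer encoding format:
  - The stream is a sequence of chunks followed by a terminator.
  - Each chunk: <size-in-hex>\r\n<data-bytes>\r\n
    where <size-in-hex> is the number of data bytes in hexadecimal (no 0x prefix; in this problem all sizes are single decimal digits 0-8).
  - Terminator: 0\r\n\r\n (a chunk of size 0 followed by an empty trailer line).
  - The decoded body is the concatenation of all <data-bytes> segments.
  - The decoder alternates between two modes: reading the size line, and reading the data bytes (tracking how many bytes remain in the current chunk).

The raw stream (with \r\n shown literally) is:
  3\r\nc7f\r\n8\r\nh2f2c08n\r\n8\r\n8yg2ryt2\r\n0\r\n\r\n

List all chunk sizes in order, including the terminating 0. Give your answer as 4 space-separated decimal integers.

Chunk 1: stream[0..1]='3' size=0x3=3, data at stream[3..6]='c7f' -> body[0..3], body so far='c7f'
Chunk 2: stream[8..9]='8' size=0x8=8, data at stream[11..19]='h2f2c08n' -> body[3..11], body so far='c7fh2f2c08n'
Chunk 3: stream[21..22]='8' size=0x8=8, data at stream[24..32]='8yg2ryt2' -> body[11..19], body so far='c7fh2f2c08n8yg2ryt2'
Chunk 4: stream[34..35]='0' size=0 (terminator). Final body='c7fh2f2c08n8yg2ryt2' (19 bytes)

Answer: 3 8 8 0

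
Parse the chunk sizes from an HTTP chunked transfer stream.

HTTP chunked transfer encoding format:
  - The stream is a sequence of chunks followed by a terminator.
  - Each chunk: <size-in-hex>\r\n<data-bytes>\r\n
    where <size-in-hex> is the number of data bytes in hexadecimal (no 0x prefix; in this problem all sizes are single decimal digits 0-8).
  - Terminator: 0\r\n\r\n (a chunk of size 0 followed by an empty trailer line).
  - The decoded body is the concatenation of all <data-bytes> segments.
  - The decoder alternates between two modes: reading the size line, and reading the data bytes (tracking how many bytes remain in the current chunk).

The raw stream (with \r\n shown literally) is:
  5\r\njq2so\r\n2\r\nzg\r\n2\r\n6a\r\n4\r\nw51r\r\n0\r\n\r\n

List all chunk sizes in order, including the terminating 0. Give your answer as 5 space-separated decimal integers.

Chunk 1: stream[0..1]='5' size=0x5=5, data at stream[3..8]='jq2so' -> body[0..5], body so far='jq2so'
Chunk 2: stream[10..11]='2' size=0x2=2, data at stream[13..15]='zg' -> body[5..7], body so far='jq2sozg'
Chunk 3: stream[17..18]='2' size=0x2=2, data at stream[20..22]='6a' -> body[7..9], body so far='jq2sozg6a'
Chunk 4: stream[24..25]='4' size=0x4=4, data at stream[27..31]='w51r' -> body[9..13], body so far='jq2sozg6aw51r'
Chunk 5: stream[33..34]='0' size=0 (terminator). Final body='jq2sozg6aw51r' (13 bytes)

Answer: 5 2 2 4 0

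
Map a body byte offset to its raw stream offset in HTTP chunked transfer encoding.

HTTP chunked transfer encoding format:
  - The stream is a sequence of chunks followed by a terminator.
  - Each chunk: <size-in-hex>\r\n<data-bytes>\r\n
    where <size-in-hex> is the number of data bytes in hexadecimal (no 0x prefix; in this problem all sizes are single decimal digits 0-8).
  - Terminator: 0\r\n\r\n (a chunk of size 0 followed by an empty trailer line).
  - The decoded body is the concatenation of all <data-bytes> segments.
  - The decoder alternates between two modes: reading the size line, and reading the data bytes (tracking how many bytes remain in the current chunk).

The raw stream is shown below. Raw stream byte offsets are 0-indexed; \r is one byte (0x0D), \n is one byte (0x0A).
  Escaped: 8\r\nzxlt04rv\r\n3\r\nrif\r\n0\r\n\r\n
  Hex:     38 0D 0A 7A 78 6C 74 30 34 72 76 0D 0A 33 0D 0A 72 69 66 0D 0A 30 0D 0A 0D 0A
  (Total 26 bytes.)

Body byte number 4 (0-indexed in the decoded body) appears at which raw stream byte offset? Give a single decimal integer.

Chunk 1: stream[0..1]='8' size=0x8=8, data at stream[3..11]='zxlt04rv' -> body[0..8], body so far='zxlt04rv'
Chunk 2: stream[13..14]='3' size=0x3=3, data at stream[16..19]='rif' -> body[8..11], body so far='zxlt04rvrif'
Chunk 3: stream[21..22]='0' size=0 (terminator). Final body='zxlt04rvrif' (11 bytes)
Body byte 4 at stream offset 7

Answer: 7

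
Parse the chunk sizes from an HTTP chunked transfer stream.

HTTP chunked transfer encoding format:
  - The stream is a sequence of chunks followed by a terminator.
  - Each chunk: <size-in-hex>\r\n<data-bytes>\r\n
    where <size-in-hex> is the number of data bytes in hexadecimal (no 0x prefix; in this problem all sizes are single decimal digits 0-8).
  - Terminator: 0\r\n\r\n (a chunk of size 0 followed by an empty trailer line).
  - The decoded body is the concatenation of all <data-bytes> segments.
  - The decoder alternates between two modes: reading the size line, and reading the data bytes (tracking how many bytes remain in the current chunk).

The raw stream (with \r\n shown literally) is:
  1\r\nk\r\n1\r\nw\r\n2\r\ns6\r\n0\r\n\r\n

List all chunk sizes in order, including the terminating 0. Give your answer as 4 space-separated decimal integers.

Answer: 1 1 2 0

Derivation:
Chunk 1: stream[0..1]='1' size=0x1=1, data at stream[3..4]='k' -> body[0..1], body so far='k'
Chunk 2: stream[6..7]='1' size=0x1=1, data at stream[9..10]='w' -> body[1..2], body so far='kw'
Chunk 3: stream[12..13]='2' size=0x2=2, data at stream[15..17]='s6' -> body[2..4], body so far='kws6'
Chunk 4: stream[19..20]='0' size=0 (terminator). Final body='kws6' (4 bytes)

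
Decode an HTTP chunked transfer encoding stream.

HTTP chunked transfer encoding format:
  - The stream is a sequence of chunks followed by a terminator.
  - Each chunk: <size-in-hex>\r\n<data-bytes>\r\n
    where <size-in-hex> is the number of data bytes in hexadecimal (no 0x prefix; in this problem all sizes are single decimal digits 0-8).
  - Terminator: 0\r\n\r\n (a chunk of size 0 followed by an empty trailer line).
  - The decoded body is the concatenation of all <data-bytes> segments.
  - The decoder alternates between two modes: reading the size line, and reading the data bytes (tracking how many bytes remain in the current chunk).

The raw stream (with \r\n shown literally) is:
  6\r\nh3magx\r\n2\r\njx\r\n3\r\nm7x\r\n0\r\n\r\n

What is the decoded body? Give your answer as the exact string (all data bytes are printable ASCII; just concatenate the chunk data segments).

Chunk 1: stream[0..1]='6' size=0x6=6, data at stream[3..9]='h3magx' -> body[0..6], body so far='h3magx'
Chunk 2: stream[11..12]='2' size=0x2=2, data at stream[14..16]='jx' -> body[6..8], body so far='h3magxjx'
Chunk 3: stream[18..19]='3' size=0x3=3, data at stream[21..24]='m7x' -> body[8..11], body so far='h3magxjxm7x'
Chunk 4: stream[26..27]='0' size=0 (terminator). Final body='h3magxjxm7x' (11 bytes)

Answer: h3magxjxm7x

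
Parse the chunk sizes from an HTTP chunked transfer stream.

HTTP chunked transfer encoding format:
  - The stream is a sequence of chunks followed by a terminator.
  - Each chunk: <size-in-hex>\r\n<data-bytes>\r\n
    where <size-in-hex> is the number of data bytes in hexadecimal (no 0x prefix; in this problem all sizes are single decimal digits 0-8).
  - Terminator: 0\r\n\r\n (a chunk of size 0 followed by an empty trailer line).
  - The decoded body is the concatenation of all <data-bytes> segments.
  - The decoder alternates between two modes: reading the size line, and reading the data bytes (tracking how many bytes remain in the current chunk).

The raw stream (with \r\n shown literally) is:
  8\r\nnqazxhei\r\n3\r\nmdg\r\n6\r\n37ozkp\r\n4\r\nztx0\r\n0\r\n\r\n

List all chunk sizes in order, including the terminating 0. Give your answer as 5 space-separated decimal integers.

Chunk 1: stream[0..1]='8' size=0x8=8, data at stream[3..11]='nqazxhei' -> body[0..8], body so far='nqazxhei'
Chunk 2: stream[13..14]='3' size=0x3=3, data at stream[16..19]='mdg' -> body[8..11], body so far='nqazxheimdg'
Chunk 3: stream[21..22]='6' size=0x6=6, data at stream[24..30]='37ozkp' -> body[11..17], body so far='nqazxheimdg37ozkp'
Chunk 4: stream[32..33]='4' size=0x4=4, data at stream[35..39]='ztx0' -> body[17..21], body so far='nqazxheimdg37ozkpztx0'
Chunk 5: stream[41..42]='0' size=0 (terminator). Final body='nqazxheimdg37ozkpztx0' (21 bytes)

Answer: 8 3 6 4 0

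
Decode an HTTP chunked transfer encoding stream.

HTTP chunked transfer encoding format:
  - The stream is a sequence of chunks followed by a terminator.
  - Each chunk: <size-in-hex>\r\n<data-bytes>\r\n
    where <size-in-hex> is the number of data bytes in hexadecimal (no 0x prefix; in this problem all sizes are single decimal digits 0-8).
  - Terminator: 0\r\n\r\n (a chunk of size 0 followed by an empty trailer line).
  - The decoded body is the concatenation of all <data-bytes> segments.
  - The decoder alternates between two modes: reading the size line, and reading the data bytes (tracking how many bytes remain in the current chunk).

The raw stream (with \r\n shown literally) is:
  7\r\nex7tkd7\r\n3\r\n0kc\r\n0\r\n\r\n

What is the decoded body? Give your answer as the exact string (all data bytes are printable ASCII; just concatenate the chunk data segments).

Chunk 1: stream[0..1]='7' size=0x7=7, data at stream[3..10]='ex7tkd7' -> body[0..7], body so far='ex7tkd7'
Chunk 2: stream[12..13]='3' size=0x3=3, data at stream[15..18]='0kc' -> body[7..10], body so far='ex7tkd70kc'
Chunk 3: stream[20..21]='0' size=0 (terminator). Final body='ex7tkd70kc' (10 bytes)

Answer: ex7tkd70kc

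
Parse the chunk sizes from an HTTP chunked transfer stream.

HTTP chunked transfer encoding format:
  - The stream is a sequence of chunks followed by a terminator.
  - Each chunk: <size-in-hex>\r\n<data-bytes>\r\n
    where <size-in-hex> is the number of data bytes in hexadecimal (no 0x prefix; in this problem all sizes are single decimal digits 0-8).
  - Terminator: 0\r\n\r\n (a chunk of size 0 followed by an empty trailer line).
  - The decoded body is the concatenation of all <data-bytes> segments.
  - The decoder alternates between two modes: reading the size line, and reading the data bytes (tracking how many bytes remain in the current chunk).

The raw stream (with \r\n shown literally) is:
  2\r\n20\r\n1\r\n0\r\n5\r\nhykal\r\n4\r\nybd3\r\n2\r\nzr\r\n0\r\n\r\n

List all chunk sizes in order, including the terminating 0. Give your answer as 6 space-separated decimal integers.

Answer: 2 1 5 4 2 0

Derivation:
Chunk 1: stream[0..1]='2' size=0x2=2, data at stream[3..5]='20' -> body[0..2], body so far='20'
Chunk 2: stream[7..8]='1' size=0x1=1, data at stream[10..11]='0' -> body[2..3], body so far='200'
Chunk 3: stream[13..14]='5' size=0x5=5, data at stream[16..21]='hykal' -> body[3..8], body so far='200hykal'
Chunk 4: stream[23..24]='4' size=0x4=4, data at stream[26..30]='ybd3' -> body[8..12], body so far='200hykalybd3'
Chunk 5: stream[32..33]='2' size=0x2=2, data at stream[35..37]='zr' -> body[12..14], body so far='200hykalybd3zr'
Chunk 6: stream[39..40]='0' size=0 (terminator). Final body='200hykalybd3zr' (14 bytes)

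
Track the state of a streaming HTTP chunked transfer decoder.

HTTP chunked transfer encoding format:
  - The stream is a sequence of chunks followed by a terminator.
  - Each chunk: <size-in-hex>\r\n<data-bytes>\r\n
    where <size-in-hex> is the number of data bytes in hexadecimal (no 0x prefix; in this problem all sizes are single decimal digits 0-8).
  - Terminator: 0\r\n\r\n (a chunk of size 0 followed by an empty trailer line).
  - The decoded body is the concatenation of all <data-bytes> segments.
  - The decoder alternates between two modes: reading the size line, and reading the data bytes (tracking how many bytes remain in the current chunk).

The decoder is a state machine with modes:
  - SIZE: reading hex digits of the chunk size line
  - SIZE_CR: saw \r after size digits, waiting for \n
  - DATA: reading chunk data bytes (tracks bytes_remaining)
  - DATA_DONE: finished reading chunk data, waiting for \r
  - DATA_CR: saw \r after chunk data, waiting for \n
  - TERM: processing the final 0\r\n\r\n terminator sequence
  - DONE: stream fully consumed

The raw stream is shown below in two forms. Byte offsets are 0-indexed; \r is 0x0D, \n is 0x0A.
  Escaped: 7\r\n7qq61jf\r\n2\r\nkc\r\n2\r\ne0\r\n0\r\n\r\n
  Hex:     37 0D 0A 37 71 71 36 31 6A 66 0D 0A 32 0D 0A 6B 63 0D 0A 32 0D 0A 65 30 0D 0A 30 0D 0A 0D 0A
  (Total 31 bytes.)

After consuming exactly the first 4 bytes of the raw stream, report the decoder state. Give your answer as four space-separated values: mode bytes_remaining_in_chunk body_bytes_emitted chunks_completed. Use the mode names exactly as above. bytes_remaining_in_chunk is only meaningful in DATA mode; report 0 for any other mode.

Answer: DATA 6 1 0

Derivation:
Byte 0 = '7': mode=SIZE remaining=0 emitted=0 chunks_done=0
Byte 1 = 0x0D: mode=SIZE_CR remaining=0 emitted=0 chunks_done=0
Byte 2 = 0x0A: mode=DATA remaining=7 emitted=0 chunks_done=0
Byte 3 = '7': mode=DATA remaining=6 emitted=1 chunks_done=0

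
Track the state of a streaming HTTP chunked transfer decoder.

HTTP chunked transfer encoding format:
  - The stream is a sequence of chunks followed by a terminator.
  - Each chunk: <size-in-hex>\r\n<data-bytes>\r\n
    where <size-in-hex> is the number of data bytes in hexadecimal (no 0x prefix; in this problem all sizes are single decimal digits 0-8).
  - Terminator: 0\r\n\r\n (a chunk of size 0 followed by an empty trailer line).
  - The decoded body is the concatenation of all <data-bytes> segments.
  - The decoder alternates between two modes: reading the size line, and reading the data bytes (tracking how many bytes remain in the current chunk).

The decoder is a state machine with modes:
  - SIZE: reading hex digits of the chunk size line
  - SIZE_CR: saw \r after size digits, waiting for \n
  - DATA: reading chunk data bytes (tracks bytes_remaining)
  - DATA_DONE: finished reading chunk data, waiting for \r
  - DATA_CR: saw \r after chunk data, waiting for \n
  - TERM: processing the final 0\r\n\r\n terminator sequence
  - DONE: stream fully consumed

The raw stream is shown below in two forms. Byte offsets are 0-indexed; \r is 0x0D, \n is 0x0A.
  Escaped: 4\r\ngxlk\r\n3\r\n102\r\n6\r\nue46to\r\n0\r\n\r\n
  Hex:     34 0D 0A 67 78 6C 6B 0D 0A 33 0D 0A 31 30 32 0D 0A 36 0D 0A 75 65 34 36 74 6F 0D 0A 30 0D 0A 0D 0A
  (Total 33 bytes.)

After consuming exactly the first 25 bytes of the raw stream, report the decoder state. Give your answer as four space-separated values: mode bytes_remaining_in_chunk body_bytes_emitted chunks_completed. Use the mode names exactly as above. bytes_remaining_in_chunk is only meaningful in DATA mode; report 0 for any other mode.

Answer: DATA 1 12 2

Derivation:
Byte 0 = '4': mode=SIZE remaining=0 emitted=0 chunks_done=0
Byte 1 = 0x0D: mode=SIZE_CR remaining=0 emitted=0 chunks_done=0
Byte 2 = 0x0A: mode=DATA remaining=4 emitted=0 chunks_done=0
Byte 3 = 'g': mode=DATA remaining=3 emitted=1 chunks_done=0
Byte 4 = 'x': mode=DATA remaining=2 emitted=2 chunks_done=0
Byte 5 = 'l': mode=DATA remaining=1 emitted=3 chunks_done=0
Byte 6 = 'k': mode=DATA_DONE remaining=0 emitted=4 chunks_done=0
Byte 7 = 0x0D: mode=DATA_CR remaining=0 emitted=4 chunks_done=0
Byte 8 = 0x0A: mode=SIZE remaining=0 emitted=4 chunks_done=1
Byte 9 = '3': mode=SIZE remaining=0 emitted=4 chunks_done=1
Byte 10 = 0x0D: mode=SIZE_CR remaining=0 emitted=4 chunks_done=1
Byte 11 = 0x0A: mode=DATA remaining=3 emitted=4 chunks_done=1
Byte 12 = '1': mode=DATA remaining=2 emitted=5 chunks_done=1
Byte 13 = '0': mode=DATA remaining=1 emitted=6 chunks_done=1
Byte 14 = '2': mode=DATA_DONE remaining=0 emitted=7 chunks_done=1
Byte 15 = 0x0D: mode=DATA_CR remaining=0 emitted=7 chunks_done=1
Byte 16 = 0x0A: mode=SIZE remaining=0 emitted=7 chunks_done=2
Byte 17 = '6': mode=SIZE remaining=0 emitted=7 chunks_done=2
Byte 18 = 0x0D: mode=SIZE_CR remaining=0 emitted=7 chunks_done=2
Byte 19 = 0x0A: mode=DATA remaining=6 emitted=7 chunks_done=2
Byte 20 = 'u': mode=DATA remaining=5 emitted=8 chunks_done=2
Byte 21 = 'e': mode=DATA remaining=4 emitted=9 chunks_done=2
Byte 22 = '4': mode=DATA remaining=3 emitted=10 chunks_done=2
Byte 23 = '6': mode=DATA remaining=2 emitted=11 chunks_done=2
Byte 24 = 't': mode=DATA remaining=1 emitted=12 chunks_done=2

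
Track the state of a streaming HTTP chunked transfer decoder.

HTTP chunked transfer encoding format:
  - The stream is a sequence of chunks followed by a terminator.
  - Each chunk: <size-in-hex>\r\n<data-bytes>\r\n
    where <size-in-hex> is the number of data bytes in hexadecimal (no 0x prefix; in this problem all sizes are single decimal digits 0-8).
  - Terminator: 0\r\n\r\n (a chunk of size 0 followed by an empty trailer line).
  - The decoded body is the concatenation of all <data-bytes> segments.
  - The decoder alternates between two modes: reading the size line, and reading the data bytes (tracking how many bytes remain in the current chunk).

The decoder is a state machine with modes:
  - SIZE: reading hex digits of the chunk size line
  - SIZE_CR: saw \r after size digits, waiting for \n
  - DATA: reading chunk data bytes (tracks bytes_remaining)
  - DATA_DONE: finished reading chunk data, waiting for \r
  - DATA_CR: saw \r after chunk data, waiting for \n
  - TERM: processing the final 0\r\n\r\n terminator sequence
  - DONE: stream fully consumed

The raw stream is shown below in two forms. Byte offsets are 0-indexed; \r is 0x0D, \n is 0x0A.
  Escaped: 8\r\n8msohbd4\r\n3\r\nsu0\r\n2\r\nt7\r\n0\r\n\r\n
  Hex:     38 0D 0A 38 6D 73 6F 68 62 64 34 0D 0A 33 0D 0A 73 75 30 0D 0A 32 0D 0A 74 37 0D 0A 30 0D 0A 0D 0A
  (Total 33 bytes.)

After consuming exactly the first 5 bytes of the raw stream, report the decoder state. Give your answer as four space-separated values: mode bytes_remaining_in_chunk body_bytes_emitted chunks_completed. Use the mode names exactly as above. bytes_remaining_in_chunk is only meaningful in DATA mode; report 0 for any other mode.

Answer: DATA 6 2 0

Derivation:
Byte 0 = '8': mode=SIZE remaining=0 emitted=0 chunks_done=0
Byte 1 = 0x0D: mode=SIZE_CR remaining=0 emitted=0 chunks_done=0
Byte 2 = 0x0A: mode=DATA remaining=8 emitted=0 chunks_done=0
Byte 3 = '8': mode=DATA remaining=7 emitted=1 chunks_done=0
Byte 4 = 'm': mode=DATA remaining=6 emitted=2 chunks_done=0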